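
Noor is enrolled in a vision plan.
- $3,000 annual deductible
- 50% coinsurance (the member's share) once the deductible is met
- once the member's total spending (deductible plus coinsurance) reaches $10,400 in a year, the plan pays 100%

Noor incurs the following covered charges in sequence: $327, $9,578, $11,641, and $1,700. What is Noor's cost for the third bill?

Claim 1 ($327): fully absorbed by the deductible. Cost to member: $327. OOP to date $327.
Claim 2 ($9,578): deductible takes $2,673, $6,905 remains; coinsurance $6,905 × 50% = $3,452.50. Member pays $6,125.50; OOP now $6,452.50.
Claim 3 ($11,641): 50% coinsurance on $11,641 = $5,820.50. That would push OOP to $12,273, over the $10,400 cap, so member pays $10,400 − $6,452.50 = $3,947.50.

$3,947.50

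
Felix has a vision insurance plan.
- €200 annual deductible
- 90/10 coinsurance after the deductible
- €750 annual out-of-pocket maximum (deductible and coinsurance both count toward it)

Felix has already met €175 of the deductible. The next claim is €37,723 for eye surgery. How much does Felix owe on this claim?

€175 of the €200 deductible is already met, leaving €25.
After the €25 deductible portion, €37,723 − €25 = €37,698 is subject to coinsurance.
10% of €37,698 = €3,769.80 falls to the member.
So the member owes €25 + €3,769.80 = €3,794.80 before any cap.
That would bring total out-of-pocket to €3,969.80, past the €750 cap. The member is capped at €750 − €175 = €575 on this claim.

€575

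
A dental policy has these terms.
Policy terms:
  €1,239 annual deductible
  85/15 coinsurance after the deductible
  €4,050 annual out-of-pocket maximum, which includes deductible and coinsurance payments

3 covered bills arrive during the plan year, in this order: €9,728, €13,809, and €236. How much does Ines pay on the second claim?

€1,537.65

Bill 1, €9,728: deductible takes €1,239, €8,489 remains; coinsurance €8,489 × 15% = €1,273.35. Patient owes €2,512.35 (running OOP €2,512.35).
Bill 2, €13,809: deductible met; 15% of €13,809 = €2,071.35. Adding that to €2,512.35 gives €4,583.70, past the €4,050 cap; patient pays only €4,050 − €2,512.35 = €1,537.65.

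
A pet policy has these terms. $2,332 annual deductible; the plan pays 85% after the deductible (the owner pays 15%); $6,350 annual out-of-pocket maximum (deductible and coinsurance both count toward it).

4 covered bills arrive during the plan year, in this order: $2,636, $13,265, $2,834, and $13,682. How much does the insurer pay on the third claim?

#1 ($2,636): deductible takes $2,332, $304 remains; owner's 15% is $45.60. Owner owes $2,377.60 (running OOP $2,377.60). Insurer: $2,636 − $2,377.60 = $258.40.
#2 ($13,265): 15% coinsurance on $13,265 = $1,989.75. Owner pays $1,989.75; OOP now $4,367.35. Insurer: $13,265 − $1,989.75 = $11,275.25.
#3 ($2,834): deductible already satisfied, so owner's share is 15% × $2,834 = $425.10. Cost to owner: $425.10. OOP to date $4,792.45. Insurer: $2,834 − $425.10 = $2,408.90.

$2,408.90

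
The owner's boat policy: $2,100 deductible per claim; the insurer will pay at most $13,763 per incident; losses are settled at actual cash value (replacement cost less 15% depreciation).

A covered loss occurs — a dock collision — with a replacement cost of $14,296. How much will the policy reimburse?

Actual cash value after 15% depreciation: $14,296 × 85% = $12,151.60.
Less the $2,100 deductible: $12,151.60 − $2,100 = $10,051.60.
$10,051.60 is within the $13,763 limit, so the insurer pays $10,051.60.

$10,051.60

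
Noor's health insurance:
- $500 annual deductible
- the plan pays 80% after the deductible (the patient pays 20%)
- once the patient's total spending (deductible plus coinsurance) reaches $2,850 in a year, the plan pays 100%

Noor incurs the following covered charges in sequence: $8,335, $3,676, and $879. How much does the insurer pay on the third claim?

#1 ($8,335): deductible takes $500, $7,835 remains; 20% of $7,835 = $1,567. Cost to patient: $2,067. OOP to date $2,067. Plan pays $8,335 − $2,067 = $6,268.
#2 ($3,676): deductible already satisfied, so patient's share is 20% × $3,676 = $735.20. Patient owes $735.20 (running OOP $2,802.20). Plan pays $3,676 − $735.20 = $2,940.80.
#3 ($879): deductible met; 20% of $879 = $175.80. Adding that to $2,802.20 gives $2,978, past the $2,850 cap; patient pays only $2,850 − $2,802.20 = $47.80. Insurer: $879 − $47.80 = $831.20.

$831.20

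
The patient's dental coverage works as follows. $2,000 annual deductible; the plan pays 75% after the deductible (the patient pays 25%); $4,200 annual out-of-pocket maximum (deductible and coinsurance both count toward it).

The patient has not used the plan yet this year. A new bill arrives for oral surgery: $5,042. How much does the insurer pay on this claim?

Deductible not yet touched, so the first $2,000 of the bill goes to the deductible.
After the $2,000 deductible portion, $5,042 − $2,000 = $3,042 is subject to coinsurance.
Patient's 25% share of $3,042 is $760.50.
That puts the patient's cost at $2,000 + $760.50 = $2,760.50 before any cap.
Year-to-date out-of-pocket becomes $0 + $2,760.50 = $2,760.50, still under the $4,200 maximum, so no cap applies.
The plan picks up $5,042 − $2,760.50 = $2,281.50.

$2,281.50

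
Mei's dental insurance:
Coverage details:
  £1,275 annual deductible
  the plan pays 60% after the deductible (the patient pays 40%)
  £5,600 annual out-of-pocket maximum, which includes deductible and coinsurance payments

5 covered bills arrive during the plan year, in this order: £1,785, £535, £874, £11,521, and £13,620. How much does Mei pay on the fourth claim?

Claim 1 (£1,785): deductible takes £1,275, £510 remains; patient's 40% is £204. Patient owes £1,479 (running OOP £1,479).
Claim 2 (£535): deductible met; 40% of £535 = £214. Cost to patient: £214. OOP to date £1,693.
Claim 3 (£874): deductible met; 40% of £874 = £349.60. Patient pays £349.60; OOP now £2,042.60.
Claim 4 (£11,521): 40% coinsurance on £11,521 = £4,608.40. Adding that to £2,042.60 gives £6,651, past the £5,600 cap; patient pays only £5,600 − £2,042.60 = £3,557.40.

£3,557.40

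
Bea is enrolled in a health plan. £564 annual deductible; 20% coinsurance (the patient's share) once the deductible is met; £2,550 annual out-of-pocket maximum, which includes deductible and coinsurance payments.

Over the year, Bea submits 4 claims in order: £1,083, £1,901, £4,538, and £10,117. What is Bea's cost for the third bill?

£907.60

Claim 1 — £1,083: £564 to deductible, leaving £519; 20% of £519 = £103.80. Patient owes £667.80 (running OOP £667.80).
Claim 2 — £1,901: deductible met; 20% of £1,901 = £380.20. Cost to patient: £380.20. OOP to date £1,048.
Claim 3 — £4,538: deductible already satisfied, so patient's share is 20% × £4,538 = £907.60. Patient owes £907.60 (running OOP £1,955.60).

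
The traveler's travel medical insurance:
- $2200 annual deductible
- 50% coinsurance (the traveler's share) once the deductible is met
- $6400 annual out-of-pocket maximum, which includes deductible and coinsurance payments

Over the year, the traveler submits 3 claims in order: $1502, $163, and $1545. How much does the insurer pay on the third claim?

Claim 1 — $1502: fully absorbed by the deductible. Cost to traveler: $1502. OOP to date $1502. Plan pays $1502 − $1502 = $0.
Claim 2 — $163: fully absorbed by the deductible. Traveler pays $163; OOP now $1665. Insurer: $163 − $163 = $0.
Claim 3 — $1545: $535 finishes the deductible; $1010 goes to coinsurance; traveler's 50% is $505. Cost to traveler: $1040. OOP to date $2705. Plan pays $1545 − $1040 = $505.

$505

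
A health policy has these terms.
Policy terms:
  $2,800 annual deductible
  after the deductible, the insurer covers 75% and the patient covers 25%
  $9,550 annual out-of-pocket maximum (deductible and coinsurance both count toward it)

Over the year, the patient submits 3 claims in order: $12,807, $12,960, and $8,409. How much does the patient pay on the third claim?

$1,008.25

#1 ($12,807): $2,800 finishes the deductible; $10,007 goes to coinsurance; coinsurance $10,007 × 25% = $2,501.75. Patient owes $5,301.75 (running OOP $5,301.75).
#2 ($12,960): deductible met; 25% of $12,960 = $3,240. Patient owes $3,240 (running OOP $8,541.75).
#3 ($8,409): 25% coinsurance on $8,409 = $2,102.25. That would push OOP to $10,644, over the $9,550 cap, so patient pays $9,550 − $8,541.75 = $1,008.25.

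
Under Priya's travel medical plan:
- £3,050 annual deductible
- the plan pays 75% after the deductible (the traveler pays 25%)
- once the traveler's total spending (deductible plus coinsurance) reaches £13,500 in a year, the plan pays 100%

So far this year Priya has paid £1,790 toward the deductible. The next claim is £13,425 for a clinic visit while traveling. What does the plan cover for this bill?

£9,123.75

£1,790 of the £3,050 deductible is already met, leaving £1,260.
That leaves £13,425 − £1,260 = £12,165 for coinsurance.
Coinsurance: £12,165 × 25% = £3,041.25.
Traveler responsibility before any cap: £1,260 + £3,041.25 = £4,301.25.
Total out-of-pocket so far would be £1,790 + £4,301.25 = £6,091.25, below the £13,500 cap — no reduction.
The plan picks up £13,425 − £4,301.25 = £9,123.75.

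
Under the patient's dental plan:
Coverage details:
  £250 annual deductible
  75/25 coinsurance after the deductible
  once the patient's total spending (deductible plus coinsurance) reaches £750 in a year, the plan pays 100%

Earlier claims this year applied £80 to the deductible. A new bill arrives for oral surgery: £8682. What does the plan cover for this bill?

£8012

£80 of the £250 deductible is already met, leaving £170.
The remaining £8512 (= £8682 − £170) moves to coinsurance.
Patient's 25% share of £8512 is £2128.
So the patient owes £170 + £2128 = £2298 before any cap.
That would bring total out-of-pocket to £2378, past the £750 cap. The patient is capped at £750 − £80 = £670 on this claim.
The plan picks up £8682 − £670 = £8012.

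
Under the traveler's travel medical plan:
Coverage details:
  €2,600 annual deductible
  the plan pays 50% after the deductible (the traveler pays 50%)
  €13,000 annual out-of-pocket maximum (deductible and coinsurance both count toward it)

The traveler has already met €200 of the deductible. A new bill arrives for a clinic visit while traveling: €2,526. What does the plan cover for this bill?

Deductible still to meet: €2,600 − €200 = €2,400.
The remaining €126 (= €2,526 − €2,400) moves to coinsurance.
Coinsurance: €126 × 50% = €63.
So the traveler owes €2,400 + €63 = €2,463 before any cap.
Cumulative spending €200 + €2,463 = €2,663 stays under the €13,000 maximum.
The insurer covers the remainder: €2,526 − €2,463 = €63.

€63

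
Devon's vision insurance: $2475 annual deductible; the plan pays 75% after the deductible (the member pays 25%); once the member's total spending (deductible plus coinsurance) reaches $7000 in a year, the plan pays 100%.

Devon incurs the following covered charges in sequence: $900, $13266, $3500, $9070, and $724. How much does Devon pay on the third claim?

#1 ($900): all of it applies to the deductible. Member owes $900 (running OOP $900).
#2 ($13266): deductible takes $1575, $11691 remains; 25% of $11691 = $2922.75. Cost to member: $4497.75. OOP to date $5397.75.
#3 ($3500): deductible already satisfied, so member's share is 25% × $3500 = $875. Member owes $875 (running OOP $6272.75).

$875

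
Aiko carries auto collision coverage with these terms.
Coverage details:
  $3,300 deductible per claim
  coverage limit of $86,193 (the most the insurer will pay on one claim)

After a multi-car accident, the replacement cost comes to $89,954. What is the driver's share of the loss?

After the deductible, $89,954 − $3,300 = $86,654 remains.
Since $86,654 > $86,193, the payout is capped at $86,193.
Driver's share is the uncovered remainder: $89,954 − $86,193 = $3,761.

$3,761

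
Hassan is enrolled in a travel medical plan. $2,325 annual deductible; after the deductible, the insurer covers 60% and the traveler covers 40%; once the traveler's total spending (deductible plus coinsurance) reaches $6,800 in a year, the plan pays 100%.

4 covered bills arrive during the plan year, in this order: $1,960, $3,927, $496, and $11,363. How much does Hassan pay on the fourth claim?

Claim 1 ($1,960): fully absorbed by the deductible. Traveler pays $1,960; OOP now $1,960.
Claim 2 ($3,927): $365 to deductible, leaving $3,562; traveler's 40% is $1,424.80. Traveler owes $1,789.80 (running OOP $3,749.80).
Claim 3 ($496): deductible met; 40% of $496 = $198.40. Cost to traveler: $198.40. OOP to date $3,948.20.
Claim 4 ($11,363): deductible already satisfied, so traveler's share is 40% × $11,363 = $4,545.20. Adding that to $3,948.20 gives $8,493.40, past the $6,800 cap; traveler pays only $6,800 − $3,948.20 = $2,851.80.

$2,851.80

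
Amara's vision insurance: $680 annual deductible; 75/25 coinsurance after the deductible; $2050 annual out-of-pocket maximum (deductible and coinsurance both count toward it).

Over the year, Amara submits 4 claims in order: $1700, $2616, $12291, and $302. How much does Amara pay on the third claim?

#1 ($1700): deductible takes $680, $1020 remains; 25% of $1020 = $255. Member pays $935; OOP now $935.
#2 ($2616): deductible already satisfied, so member's share is 25% × $2616 = $654. Member pays $654; OOP now $1589.
#3 ($12291): deductible already satisfied, so member's share is 25% × $12291 = $3072.75. Adding that to $1589 gives $4661.75, past the $2050 cap; member pays only $2050 − $1589 = $461.

$461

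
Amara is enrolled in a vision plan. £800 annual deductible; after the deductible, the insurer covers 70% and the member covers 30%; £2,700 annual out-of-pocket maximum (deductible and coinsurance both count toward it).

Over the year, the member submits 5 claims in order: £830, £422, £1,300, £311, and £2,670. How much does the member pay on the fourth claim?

#1 (£830): £800 to deductible, leaving £30; coinsurance £30 × 30% = £9. Member owes £809 (running OOP £809).
#2 (£422): deductible already satisfied, so member's share is 30% × £422 = £126.60. Cost to member: £126.60. OOP to date £935.60.
#3 (£1,300): deductible met; 30% of £1,300 = £390. Member pays £390; OOP now £1,325.60.
#4 (£311): 30% coinsurance on £311 = £93.30. Member pays £93.30; OOP now £1,418.90.

£93.30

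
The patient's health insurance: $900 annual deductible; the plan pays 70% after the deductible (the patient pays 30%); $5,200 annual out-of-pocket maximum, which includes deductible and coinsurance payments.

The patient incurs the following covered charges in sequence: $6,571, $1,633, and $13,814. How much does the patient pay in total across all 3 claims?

Bill 1, $6,571: deductible takes $900, $5,671 remains; coinsurance $5,671 × 30% = $1,701.30. Cost to patient: $2,601.30. OOP to date $2,601.30.
Bill 2, $1,633: 30% coinsurance on $1,633 = $489.90. Patient owes $489.90 (running OOP $3,091.20).
Bill 3, $13,814: 30% coinsurance on $13,814 = $4,144.20. That would push OOP to $7,235.40, over the $5,200 cap, so patient pays $5,200 − $3,091.20 = $2,108.80.
Summing the patient's payments: $2,601.30 + $489.90 + $2,108.80 = $5,200.

$5,200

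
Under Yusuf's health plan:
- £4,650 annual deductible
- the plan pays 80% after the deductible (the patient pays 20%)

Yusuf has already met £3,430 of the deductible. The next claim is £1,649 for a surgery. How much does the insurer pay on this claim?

£3,430 of the £4,650 deductible is already met, leaving £1,220.
After the £1,220 deductible portion, £1,649 − £1,220 = £429 is subject to coinsurance.
Coinsurance: £429 × 20% = £85.80.
That puts the patient's cost at £1,220 + £85.80 = £1,305.80.
The insurer covers the remainder: £1,649 − £1,305.80 = £343.20.

£343.20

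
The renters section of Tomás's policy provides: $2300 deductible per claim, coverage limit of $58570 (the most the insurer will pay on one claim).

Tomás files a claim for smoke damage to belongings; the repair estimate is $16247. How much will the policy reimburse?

$13947

Subtract the deductible: $16247 − $2300 = $13947.
$13947 is within the $58570 limit, so the insurer pays $13947.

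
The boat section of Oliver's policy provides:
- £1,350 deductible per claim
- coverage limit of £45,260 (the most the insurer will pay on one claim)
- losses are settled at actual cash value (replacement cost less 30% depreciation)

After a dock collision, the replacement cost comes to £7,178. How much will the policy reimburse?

£3,674.60

Depreciate 30%: the covered value is £7,178 × 0.7 = £5,024.60.
Subtract the deductible: £5,024.60 − £1,350 = £3,674.60.
£3,674.60 is within the £45,260 limit, so the insurer pays £3,674.60.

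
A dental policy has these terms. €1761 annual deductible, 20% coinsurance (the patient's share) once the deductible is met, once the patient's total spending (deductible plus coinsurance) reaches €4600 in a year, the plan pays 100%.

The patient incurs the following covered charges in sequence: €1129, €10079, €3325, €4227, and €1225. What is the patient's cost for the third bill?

#1 (€1129): fully absorbed by the deductible. Patient owes €1129 (running OOP €1129).
#2 (€10079): €632 to deductible, leaving €9447; coinsurance €9447 × 20% = €1889.40. Cost to patient: €2521.40. OOP to date €3650.40.
#3 (€3325): 20% coinsurance on €3325 = €665. Cost to patient: €665. OOP to date €4315.40.

€665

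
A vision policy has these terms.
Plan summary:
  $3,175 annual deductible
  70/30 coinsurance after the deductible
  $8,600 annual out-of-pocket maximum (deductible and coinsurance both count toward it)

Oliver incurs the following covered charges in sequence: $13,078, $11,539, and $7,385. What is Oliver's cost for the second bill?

$2,454.10

Bill 1, $13,078: $3,175 finishes the deductible; $9,903 goes to coinsurance; coinsurance $9,903 × 30% = $2,970.90. Member pays $6,145.90; OOP now $6,145.90.
Bill 2, $11,539: deductible met; 30% of $11,539 = $3,461.70. OOP would hit $9,607.60 > $8,600, so the cap limits the member to $8,600 − $6,145.90 = $2,454.10.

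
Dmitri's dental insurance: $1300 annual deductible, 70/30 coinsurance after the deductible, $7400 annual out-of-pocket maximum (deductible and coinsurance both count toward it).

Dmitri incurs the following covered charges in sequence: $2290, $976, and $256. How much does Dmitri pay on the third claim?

$76.80

Claim 1 — $2290: deductible takes $1300, $990 remains; 30% of $990 = $297. Cost to patient: $1597. OOP to date $1597.
Claim 2 — $976: deductible met; 30% of $976 = $292.80. Patient pays $292.80; OOP now $1889.80.
Claim 3 — $256: deductible met; 30% of $256 = $76.80. Patient pays $76.80; OOP now $1966.60.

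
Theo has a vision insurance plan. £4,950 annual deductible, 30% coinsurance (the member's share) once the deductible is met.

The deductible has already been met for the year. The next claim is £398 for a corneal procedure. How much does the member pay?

The deductible is already satisfied, so the full bill goes to coinsurance.
30% of £398 = £119.40 falls to the member.

£119.40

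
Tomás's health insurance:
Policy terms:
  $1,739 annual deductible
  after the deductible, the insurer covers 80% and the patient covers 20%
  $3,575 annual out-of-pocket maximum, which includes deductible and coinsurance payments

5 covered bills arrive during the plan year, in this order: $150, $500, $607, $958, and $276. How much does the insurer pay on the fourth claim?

Claim 1 — $150: all of it applies to the deductible. Patient pays $150; OOP now $150. Plan pays $150 − $150 = $0.
Claim 2 — $500: entire amount goes to the deductible. Cost to patient: $500. OOP to date $650. Plan pays $500 − $500 = $0.
Claim 3 — $607: fully absorbed by the deductible. Patient owes $607 (running OOP $1,257). Plan pays $607 − $607 = $0.
Claim 4 — $958: $482 to deductible, leaving $476; 20% of $476 = $95.20. Cost to patient: $577.20. OOP to date $1,834.20. Insurer: $958 − $577.20 = $380.80.

$380.80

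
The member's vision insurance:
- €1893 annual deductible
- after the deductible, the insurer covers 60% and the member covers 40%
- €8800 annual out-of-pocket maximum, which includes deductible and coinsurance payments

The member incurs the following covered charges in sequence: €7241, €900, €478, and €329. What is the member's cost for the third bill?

Bill 1, €7241: €1893 to deductible, leaving €5348; 40% of €5348 = €2139.20. Member owes €4032.20 (running OOP €4032.20).
Bill 2, €900: 40% coinsurance on €900 = €360. Cost to member: €360. OOP to date €4392.20.
Bill 3, €478: 40% coinsurance on €478 = €191.20. Cost to member: €191.20. OOP to date €4583.40.

€191.20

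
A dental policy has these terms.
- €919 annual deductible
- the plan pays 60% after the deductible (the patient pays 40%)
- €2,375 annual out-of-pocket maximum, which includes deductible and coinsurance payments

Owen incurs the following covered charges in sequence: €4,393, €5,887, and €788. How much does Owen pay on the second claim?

€66.40

Bill 1, €4,393: €919 finishes the deductible; €3,474 goes to coinsurance; 40% of €3,474 = €1,389.60. Cost to patient: €2,308.60. OOP to date €2,308.60.
Bill 2, €5,887: deductible met; 40% of €5,887 = €2,354.80. OOP would hit €4,663.40 > €2,375, so the cap limits the patient to €2,375 − €2,308.60 = €66.40.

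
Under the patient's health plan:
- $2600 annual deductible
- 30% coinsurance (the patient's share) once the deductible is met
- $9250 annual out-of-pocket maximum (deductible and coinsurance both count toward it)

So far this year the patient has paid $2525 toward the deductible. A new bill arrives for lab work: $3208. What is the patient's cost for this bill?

Remaining deductible: $2600 − $2525 = $75.
The remaining $3133 (= $3208 − $75) moves to coinsurance.
30% of $3133 = $939.90 falls to the patient.
Patient responsibility before any cap: $75 + $939.90 = $1014.90.
Total out-of-pocket so far would be $2525 + $1014.90 = $3539.90, below the $9250 cap — no reduction.

$1014.90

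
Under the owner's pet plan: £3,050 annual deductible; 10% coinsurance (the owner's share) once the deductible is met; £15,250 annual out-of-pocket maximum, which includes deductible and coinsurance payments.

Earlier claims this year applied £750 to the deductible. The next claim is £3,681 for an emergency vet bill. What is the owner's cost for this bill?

Deductible still to meet: £3,050 − £750 = £2,300.
The remaining £1,381 (= £3,681 − £2,300) moves to coinsurance.
Owner's 10% share of £1,381 is £138.10.
Owner responsibility before any cap: £2,300 + £138.10 = £2,438.10.
Total out-of-pocket so far would be £750 + £2,438.10 = £3,188.10, below the £15,250 cap — no reduction.

£2,438.10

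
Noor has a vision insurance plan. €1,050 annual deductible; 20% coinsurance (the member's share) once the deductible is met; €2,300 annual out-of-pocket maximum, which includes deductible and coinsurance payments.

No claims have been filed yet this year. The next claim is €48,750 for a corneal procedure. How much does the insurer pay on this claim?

€46,450

Deductible not yet touched, so the first €1,050 of the bill goes to the deductible.
The remaining €47,700 (= €48,750 − €1,050) moves to coinsurance.
Member's 20% share of €47,700 is €9,540.
So the member owes €1,050 + €9,540 = €10,590 before any cap.
That would bring total out-of-pocket to €10,590, past the €2,300 cap. The member is capped at €2,300 − €0 = €2,300 on this claim.
The insurer covers the remainder: €48,750 − €2,300 = €46,450.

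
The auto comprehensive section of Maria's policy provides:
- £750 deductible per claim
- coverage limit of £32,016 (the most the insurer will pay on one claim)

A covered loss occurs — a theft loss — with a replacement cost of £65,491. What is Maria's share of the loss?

£33,475

Subtract the deductible: £65,491 − £750 = £64,741.
Since £64,741 > £32,016, the payout is capped at £32,016.
Policyholder's share is the uncovered remainder: £65,491 − £32,016 = £33,475.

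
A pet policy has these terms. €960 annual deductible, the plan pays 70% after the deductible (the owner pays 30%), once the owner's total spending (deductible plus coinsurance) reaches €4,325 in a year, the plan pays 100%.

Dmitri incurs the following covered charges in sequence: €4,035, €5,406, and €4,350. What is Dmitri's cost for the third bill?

€820.70

Claim 1 — €4,035: deductible takes €960, €3,075 remains; 30% of €3,075 = €922.50. Owner owes €1,882.50 (running OOP €1,882.50).
Claim 2 — €5,406: 30% coinsurance on €5,406 = €1,621.80. Owner pays €1,621.80; OOP now €3,504.30.
Claim 3 — €4,350: deductible already satisfied, so owner's share is 30% × €4,350 = €1,305. That would push OOP to €4,809.30, over the €4,325 cap, so owner pays €4,325 − €3,504.30 = €820.70.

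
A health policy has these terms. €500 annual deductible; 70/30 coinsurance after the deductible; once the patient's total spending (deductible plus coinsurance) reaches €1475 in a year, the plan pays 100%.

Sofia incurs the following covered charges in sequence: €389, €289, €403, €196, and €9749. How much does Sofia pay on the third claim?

€120.90

#1 (€389): all of it applies to the deductible. Cost to patient: €389. OOP to date €389.
#2 (€289): deductible takes €111, €178 remains; coinsurance €178 × 30% = €53.40. Cost to patient: €164.40. OOP to date €553.40.
#3 (€403): deductible already satisfied, so patient's share is 30% × €403 = €120.90. Cost to patient: €120.90. OOP to date €674.30.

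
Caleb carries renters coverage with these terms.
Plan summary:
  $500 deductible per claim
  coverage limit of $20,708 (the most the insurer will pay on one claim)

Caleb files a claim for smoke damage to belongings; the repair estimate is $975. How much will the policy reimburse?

After the deductible, $975 − $500 = $475 remains.
That's under the $20,708 cap, so the insurer reimburses the full $475.

$475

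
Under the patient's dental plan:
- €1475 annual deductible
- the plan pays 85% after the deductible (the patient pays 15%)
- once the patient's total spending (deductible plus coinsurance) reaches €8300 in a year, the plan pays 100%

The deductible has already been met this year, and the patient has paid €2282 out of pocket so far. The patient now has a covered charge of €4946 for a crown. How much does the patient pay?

€741.90

With the deductible met, the entire €4946 is subject to coinsurance.
15% of €4946 = €741.90 falls to the patient.
Cumulative spending €2282 + €741.90 = €3023.90 stays under the €8300 maximum.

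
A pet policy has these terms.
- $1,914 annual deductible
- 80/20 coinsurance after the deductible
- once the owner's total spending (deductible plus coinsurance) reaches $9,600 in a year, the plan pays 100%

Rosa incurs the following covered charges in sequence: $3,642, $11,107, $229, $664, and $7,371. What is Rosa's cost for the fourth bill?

Claim 1 ($3,642): $1,914 to deductible, leaving $1,728; coinsurance $1,728 × 20% = $345.60. Owner owes $2,259.60 (running OOP $2,259.60).
Claim 2 ($11,107): 20% coinsurance on $11,107 = $2,221.40. Owner pays $2,221.40; OOP now $4,481.
Claim 3 ($229): 20% coinsurance on $229 = $45.80. Owner owes $45.80 (running OOP $4,526.80).
Claim 4 ($664): deductible already satisfied, so owner's share is 20% × $664 = $132.80. Cost to owner: $132.80. OOP to date $4,659.60.

$132.80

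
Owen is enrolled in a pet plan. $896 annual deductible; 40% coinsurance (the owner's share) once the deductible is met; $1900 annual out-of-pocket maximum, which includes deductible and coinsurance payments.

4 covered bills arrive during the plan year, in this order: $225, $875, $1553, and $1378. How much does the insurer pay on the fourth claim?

Claim 1 — $225: fully absorbed by the deductible. Owner owes $225 (running OOP $225). Plan pays $225 − $225 = $0.
Claim 2 — $875: $671 finishes the deductible; $204 goes to coinsurance; coinsurance $204 × 40% = $81.60. Cost to owner: $752.60. OOP to date $977.60. Insurer: $875 − $752.60 = $122.40.
Claim 3 — $1553: deductible met; 40% of $1553 = $621.20. Owner pays $621.20; OOP now $1598.80. Plan pays $1553 − $621.20 = $931.80.
Claim 4 — $1378: 40% coinsurance on $1378 = $551.20. OOP would hit $2150 > $1900, so the cap limits the owner to $1900 − $1598.80 = $301.20. Plan pays $1378 − $301.20 = $1076.80.

$1076.80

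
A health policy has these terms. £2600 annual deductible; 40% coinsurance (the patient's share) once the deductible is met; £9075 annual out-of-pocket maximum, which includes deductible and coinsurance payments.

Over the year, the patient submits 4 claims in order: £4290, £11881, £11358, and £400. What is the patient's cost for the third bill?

£1046.60

#1 (£4290): £2600 finishes the deductible; £1690 goes to coinsurance; coinsurance £1690 × 40% = £676. Cost to patient: £3276. OOP to date £3276.
#2 (£11881): deductible already satisfied, so patient's share is 40% × £11881 = £4752.40. Patient pays £4752.40; OOP now £8028.40.
#3 (£11358): 40% coinsurance on £11358 = £4543.20. Adding that to £8028.40 gives £12571.60, past the £9075 cap; patient pays only £9075 − £8028.40 = £1046.60.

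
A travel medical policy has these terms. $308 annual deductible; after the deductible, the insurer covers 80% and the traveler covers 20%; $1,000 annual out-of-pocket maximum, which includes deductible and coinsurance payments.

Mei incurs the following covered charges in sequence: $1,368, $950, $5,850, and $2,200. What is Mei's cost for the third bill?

Claim 1 — $1,368: deductible takes $308, $1,060 remains; 20% of $1,060 = $212. Traveler pays $520; OOP now $520.
Claim 2 — $950: deductible already satisfied, so traveler's share is 20% × $950 = $190. Cost to traveler: $190. OOP to date $710.
Claim 3 — $5,850: deductible met; 20% of $5,850 = $1,170. Adding that to $710 gives $1,880, past the $1,000 cap; traveler pays only $1,000 − $710 = $290.

$290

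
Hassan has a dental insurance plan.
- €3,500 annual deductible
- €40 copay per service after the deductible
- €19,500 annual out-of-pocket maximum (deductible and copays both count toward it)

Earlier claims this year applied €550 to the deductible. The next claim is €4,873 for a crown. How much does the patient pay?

€2,990

€550 of the €3,500 deductible is already met, leaving €2,950.
That leaves €4,873 − €2,950 = €1,923 for the copay.
Copay on this service: €40.
So the patient owes €2,950 + €40 = €2,990 before any cap.
Year-to-date out-of-pocket becomes €550 + €2,990 = €3,540, still under the €19,500 maximum, so no cap applies.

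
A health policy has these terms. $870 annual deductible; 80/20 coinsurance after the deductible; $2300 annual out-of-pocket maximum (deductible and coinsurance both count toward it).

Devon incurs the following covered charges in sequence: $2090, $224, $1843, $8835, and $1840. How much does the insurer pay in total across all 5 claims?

Claim 1 — $2090: deductible takes $870, $1220 remains; 20% of $1220 = $244. Cost to patient: $1114. OOP to date $1114. Plan pays $2090 − $1114 = $976.
Claim 2 — $224: 20% coinsurance on $224 = $44.80. Cost to patient: $44.80. OOP to date $1158.80. Insurer: $224 − $44.80 = $179.20.
Claim 3 — $1843: deductible met; 20% of $1843 = $368.60. Cost to patient: $368.60. OOP to date $1527.40. Plan pays $1843 − $368.60 = $1474.40.
Claim 4 — $8835: deductible met; 20% of $8835 = $1767. That would push OOP to $3294.40, over the $2300 cap, so patient pays $2300 − $1527.40 = $772.60. Plan pays $8835 − $772.60 = $8062.40.
Claim 5 — $1840: deductible met; 20% of $1840 = $368. That would push OOP to $2668, over the $2300 cap, so patient pays $2300 − $2300 = $0. Insurer: $1840 − $0 = $1840.
Insurer total: $976 + $179.20 + $1474.40 + $8062.40 + $1840 = $12532.

$12532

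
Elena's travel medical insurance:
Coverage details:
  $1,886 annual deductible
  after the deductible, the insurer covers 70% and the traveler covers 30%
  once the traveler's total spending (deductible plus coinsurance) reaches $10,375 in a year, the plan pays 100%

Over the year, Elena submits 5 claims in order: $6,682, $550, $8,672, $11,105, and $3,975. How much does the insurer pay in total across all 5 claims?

$20,609

Bill 1, $6,682: $1,886 finishes the deductible; $4,796 goes to coinsurance; traveler's 30% is $1,438.80. Cost to traveler: $3,324.80. OOP to date $3,324.80. Plan pays $6,682 − $3,324.80 = $3,357.20.
Bill 2, $550: 30% coinsurance on $550 = $165. Traveler owes $165 (running OOP $3,489.80). Insurer: $550 − $165 = $385.
Bill 3, $8,672: 30% coinsurance on $8,672 = $2,601.60. Traveler owes $2,601.60 (running OOP $6,091.40). Insurer: $8,672 − $2,601.60 = $6,070.40.
Bill 4, $11,105: deductible met; 30% of $11,105 = $3,331.50. Cost to traveler: $3,331.50. OOP to date $9,422.90. Plan pays $11,105 − $3,331.50 = $7,773.50.
Bill 5, $3,975: deductible already satisfied, so traveler's share is 30% × $3,975 = $1,192.50. Adding that to $9,422.90 gives $10,615.40, past the $10,375 cap; traveler pays only $10,375 − $9,422.90 = $952.10. Plan pays $3,975 − $952.10 = $3,022.90.
Insurer total: $3,357.20 + $385 + $6,070.40 + $7,773.50 + $3,022.90 = $20,609.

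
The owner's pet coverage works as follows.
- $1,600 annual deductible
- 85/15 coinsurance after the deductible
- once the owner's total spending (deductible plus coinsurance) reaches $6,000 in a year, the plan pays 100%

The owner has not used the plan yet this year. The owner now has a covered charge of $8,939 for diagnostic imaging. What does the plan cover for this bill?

The full $1,600 deductible is still open; $1,600 of this bill applies to it.
The remaining $7,339 (= $8,939 − $1,600) moves to coinsurance.
Coinsurance: $7,339 × 15% = $1,100.85.
That puts the owner's cost at $1,600 + $1,100.85 = $2,700.85 before any cap.
Cumulative spending $0 + $2,700.85 = $2,700.85 stays under the $6,000 maximum.
The insurer covers the remainder: $8,939 − $2,700.85 = $6,238.15.

$6,238.15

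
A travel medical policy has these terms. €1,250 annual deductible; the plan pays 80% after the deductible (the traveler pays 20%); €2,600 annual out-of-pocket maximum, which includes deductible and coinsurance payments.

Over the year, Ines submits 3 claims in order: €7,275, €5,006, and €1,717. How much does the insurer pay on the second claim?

Bill 1, €7,275: €1,250 finishes the deductible; €6,025 goes to coinsurance; 20% of €6,025 = €1,205. Cost to traveler: €2,455. OOP to date €2,455. Insurer: €7,275 − €2,455 = €4,820.
Bill 2, €5,006: deductible met; 20% of €5,006 = €1,001.20. OOP would hit €3,456.20 > €2,600, so the cap limits the traveler to €2,600 − €2,455 = €145. Insurer: €5,006 − €145 = €4,861.

€4,861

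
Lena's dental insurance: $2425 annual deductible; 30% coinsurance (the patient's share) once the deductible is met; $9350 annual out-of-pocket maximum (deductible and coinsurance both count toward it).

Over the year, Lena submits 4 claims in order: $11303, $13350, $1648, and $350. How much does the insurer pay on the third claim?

Bill 1, $11303: deductible takes $2425, $8878 remains; 30% of $8878 = $2663.40. Patient owes $5088.40 (running OOP $5088.40). Insurer: $11303 − $5088.40 = $6214.60.
Bill 2, $13350: 30% coinsurance on $13350 = $4005. Cost to patient: $4005. OOP to date $9093.40. Plan pays $13350 − $4005 = $9345.
Bill 3, $1648: deductible already satisfied, so patient's share is 30% × $1648 = $494.40. Adding that to $9093.40 gives $9587.80, past the $9350 cap; patient pays only $9350 − $9093.40 = $256.60. Insurer: $1648 − $256.60 = $1391.40.

$1391.40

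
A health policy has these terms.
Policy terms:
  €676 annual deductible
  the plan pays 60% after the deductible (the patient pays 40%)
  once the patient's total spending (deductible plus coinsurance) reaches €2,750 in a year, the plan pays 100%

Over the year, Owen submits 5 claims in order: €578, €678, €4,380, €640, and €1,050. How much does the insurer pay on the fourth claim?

€550

Claim 1 (€578): entire amount goes to the deductible. Patient pays €578; OOP now €578. Plan pays €578 − €578 = €0.
Claim 2 (€678): €98 finishes the deductible; €580 goes to coinsurance; 40% of €580 = €232. Cost to patient: €330. OOP to date €908. Plan pays €678 − €330 = €348.
Claim 3 (€4,380): deductible already satisfied, so patient's share is 40% × €4,380 = €1,752. Patient owes €1,752 (running OOP €2,660). Plan pays €4,380 − €1,752 = €2,628.
Claim 4 (€640): deductible already satisfied, so patient's share is 40% × €640 = €256. Adding that to €2,660 gives €2,916, past the €2,750 cap; patient pays only €2,750 − €2,660 = €90. Plan pays €640 − €90 = €550.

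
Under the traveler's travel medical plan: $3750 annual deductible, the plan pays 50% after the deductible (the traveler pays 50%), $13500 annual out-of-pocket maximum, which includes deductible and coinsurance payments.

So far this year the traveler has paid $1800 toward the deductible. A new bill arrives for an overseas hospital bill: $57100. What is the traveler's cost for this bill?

Deductible still to meet: $3750 − $1800 = $1950.
The remaining $55150 (= $57100 − $1950) moves to coinsurance.
Traveler's 50% share of $55150 is $27575.
That puts the traveler's cost at $1950 + $27575 = $29525 before any cap.
That would bring total out-of-pocket to $31325, past the $13500 cap. The traveler is capped at $13500 − $1800 = $11700 on this claim.

$11700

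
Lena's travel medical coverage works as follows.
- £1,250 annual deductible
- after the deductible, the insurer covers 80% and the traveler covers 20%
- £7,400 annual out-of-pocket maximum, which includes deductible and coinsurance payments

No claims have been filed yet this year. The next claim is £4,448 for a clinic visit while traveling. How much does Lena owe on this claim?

The full £1,250 deductible is still open; £1,250 of this bill applies to it.
That leaves £4,448 − £1,250 = £3,198 for coinsurance.
Traveler's 20% share of £3,198 is £639.60.
That puts the traveler's cost at £1,250 + £639.60 = £1,889.60 before any cap.
Total out-of-pocket so far would be £0 + £1,889.60 = £1,889.60, below the £7,400 cap — no reduction.

£1,889.60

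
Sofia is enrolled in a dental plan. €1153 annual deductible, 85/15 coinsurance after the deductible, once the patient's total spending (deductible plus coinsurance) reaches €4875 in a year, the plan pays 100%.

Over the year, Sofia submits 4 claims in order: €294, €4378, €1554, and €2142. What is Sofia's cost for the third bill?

€233.10

#1 (€294): fully absorbed by the deductible. Cost to patient: €294. OOP to date €294.
#2 (€4378): deductible takes €859, €3519 remains; coinsurance €3519 × 15% = €527.85. Patient pays €1386.85; OOP now €1680.85.
#3 (€1554): 15% coinsurance on €1554 = €233.10. Patient owes €233.10 (running OOP €1913.95).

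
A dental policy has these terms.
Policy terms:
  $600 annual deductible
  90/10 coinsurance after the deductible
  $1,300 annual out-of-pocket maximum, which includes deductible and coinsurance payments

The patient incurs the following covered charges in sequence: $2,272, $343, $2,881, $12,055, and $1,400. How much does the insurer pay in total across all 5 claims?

$17,651

Claim 1 ($2,272): $600 to deductible, leaving $1,672; coinsurance $1,672 × 10% = $167.20. Patient pays $767.20; OOP now $767.20. Plan pays $2,272 − $767.20 = $1,504.80.
Claim 2 ($343): 10% coinsurance on $343 = $34.30. Cost to patient: $34.30. OOP to date $801.50. Plan pays $343 − $34.30 = $308.70.
Claim 3 ($2,881): deductible already satisfied, so patient's share is 10% × $2,881 = $288.10. Patient pays $288.10; OOP now $1,089.60. Plan pays $2,881 − $288.10 = $2,592.90.
Claim 4 ($12,055): deductible already satisfied, so patient's share is 10% × $12,055 = $1,205.50. OOP would hit $2,295.10 > $1,300, so the cap limits the patient to $1,300 − $1,089.60 = $210.40. Plan pays $12,055 − $210.40 = $11,844.60.
Claim 5 ($1,400): deductible already satisfied, so patient's share is 10% × $1,400 = $140. That would push OOP to $1,440, over the $1,300 cap, so patient pays $1,300 − $1,300 = $0. Insurer: $1,400 − $0 = $1,400.
Insurer total: $1,504.80 + $308.70 + $2,592.90 + $11,844.60 + $1,400 = $17,651.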